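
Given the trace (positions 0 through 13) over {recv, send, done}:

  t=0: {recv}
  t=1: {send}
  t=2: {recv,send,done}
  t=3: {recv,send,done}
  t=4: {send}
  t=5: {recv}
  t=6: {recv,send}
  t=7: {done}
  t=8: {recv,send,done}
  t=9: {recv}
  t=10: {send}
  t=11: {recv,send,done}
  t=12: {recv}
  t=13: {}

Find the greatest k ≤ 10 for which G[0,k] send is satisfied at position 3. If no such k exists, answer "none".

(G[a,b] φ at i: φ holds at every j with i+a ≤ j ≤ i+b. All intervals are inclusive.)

send must hold from j=3 onward; find where it first fails.
  j=3: holds
  j=4: holds
  j=5: fails
Holds on [3,4], so largest k = 1.

1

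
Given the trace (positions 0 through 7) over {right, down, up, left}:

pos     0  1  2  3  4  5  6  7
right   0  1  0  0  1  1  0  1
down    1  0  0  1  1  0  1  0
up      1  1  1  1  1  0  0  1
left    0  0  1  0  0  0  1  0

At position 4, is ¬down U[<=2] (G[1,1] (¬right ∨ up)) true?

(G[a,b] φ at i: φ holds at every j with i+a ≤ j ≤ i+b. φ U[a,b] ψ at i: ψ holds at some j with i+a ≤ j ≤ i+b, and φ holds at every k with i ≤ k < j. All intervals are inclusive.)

False

Need some j in [4,6] with G[1,1] (¬right ∨ up), and ¬down at every k in [4,j-1].
  j=4: G[1,1] (¬right ∨ up) — fails at 5.
  j=5: G[1,1] (¬right ∨ up) holds, but ¬down fails at k=4 → not this j.
  j=6: G[1,1] (¬right ∨ up) holds, but ¬down fails at k=4 → not this j.
No j in the window works → until fails.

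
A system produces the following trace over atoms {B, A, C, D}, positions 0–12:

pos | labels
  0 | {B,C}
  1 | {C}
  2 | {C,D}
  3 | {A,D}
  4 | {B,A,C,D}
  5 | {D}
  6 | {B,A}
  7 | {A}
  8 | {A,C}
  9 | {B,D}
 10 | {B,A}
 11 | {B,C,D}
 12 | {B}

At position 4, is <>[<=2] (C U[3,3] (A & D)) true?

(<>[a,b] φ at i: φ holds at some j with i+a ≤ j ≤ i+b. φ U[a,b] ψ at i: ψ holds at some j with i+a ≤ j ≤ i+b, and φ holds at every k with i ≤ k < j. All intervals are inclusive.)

Check (C U[3,3] (A & D)) at each j in [4,6]:
  j=4: fails
  j=5: fails
  j=6: fails
No position in the window satisfies it → formula fails.

Does not hold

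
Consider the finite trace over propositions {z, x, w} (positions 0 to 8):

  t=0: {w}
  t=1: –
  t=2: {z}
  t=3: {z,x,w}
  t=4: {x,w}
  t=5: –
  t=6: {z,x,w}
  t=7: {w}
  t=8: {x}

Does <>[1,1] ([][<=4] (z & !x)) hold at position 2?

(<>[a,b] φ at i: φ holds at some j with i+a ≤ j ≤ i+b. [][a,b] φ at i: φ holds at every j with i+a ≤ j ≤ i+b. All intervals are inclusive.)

Check [][<=4] (z & !x) at each j in [3,3]:
  j=3: fails at 3
No position in the window satisfies it → formula fails.

Does not hold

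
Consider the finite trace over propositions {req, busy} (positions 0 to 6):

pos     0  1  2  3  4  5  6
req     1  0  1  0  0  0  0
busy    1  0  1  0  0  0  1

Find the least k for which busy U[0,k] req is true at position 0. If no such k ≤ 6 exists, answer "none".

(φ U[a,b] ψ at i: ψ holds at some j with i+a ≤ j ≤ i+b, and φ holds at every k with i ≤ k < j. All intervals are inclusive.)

Need earliest j ≥ 0 with req, and busy at every k in [0,j-1].
  j=0: rhs holds (empty prefix). k = 0.

0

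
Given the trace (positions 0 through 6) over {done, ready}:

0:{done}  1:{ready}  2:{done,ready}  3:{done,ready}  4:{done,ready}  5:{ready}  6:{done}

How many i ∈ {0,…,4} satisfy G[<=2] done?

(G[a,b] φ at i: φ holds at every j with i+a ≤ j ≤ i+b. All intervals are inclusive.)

Evaluate at each i in [0,4]:
  i=0: ✗ (fails at j=1)
  i=1: ✗ (fails at j=1)
  i=2: ✓ (all of [2,4])
  i=3: ✗ (fails at j=5)
  i=4: ✗ (fails at j=5)
Positions where it holds: {2} → 1.

1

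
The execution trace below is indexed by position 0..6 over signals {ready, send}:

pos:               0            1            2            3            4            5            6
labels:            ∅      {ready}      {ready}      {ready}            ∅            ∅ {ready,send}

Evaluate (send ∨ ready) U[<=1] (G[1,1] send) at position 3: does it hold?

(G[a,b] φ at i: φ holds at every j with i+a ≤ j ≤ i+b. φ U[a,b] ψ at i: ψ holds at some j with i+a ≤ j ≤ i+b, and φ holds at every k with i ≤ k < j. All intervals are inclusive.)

False

Need some j in [3,4] with G[1,1] send, and (send ∨ ready) at every k in [3,j-1].
  j=3: G[1,1] send — fails at 4.
  j=4: G[1,1] send — fails at 5.
No j in the window works → until fails.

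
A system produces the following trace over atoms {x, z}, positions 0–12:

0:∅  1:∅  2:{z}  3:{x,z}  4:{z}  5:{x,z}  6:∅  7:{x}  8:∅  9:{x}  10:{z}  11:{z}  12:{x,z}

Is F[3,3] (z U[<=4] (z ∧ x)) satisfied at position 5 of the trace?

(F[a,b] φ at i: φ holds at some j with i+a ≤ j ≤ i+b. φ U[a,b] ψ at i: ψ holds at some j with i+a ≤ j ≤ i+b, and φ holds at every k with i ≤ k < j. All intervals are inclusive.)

Check (z U[<=4] (z ∧ x)) at each j in [8,8]:
  j=8: fails
No position in the window satisfies it → formula fails.

No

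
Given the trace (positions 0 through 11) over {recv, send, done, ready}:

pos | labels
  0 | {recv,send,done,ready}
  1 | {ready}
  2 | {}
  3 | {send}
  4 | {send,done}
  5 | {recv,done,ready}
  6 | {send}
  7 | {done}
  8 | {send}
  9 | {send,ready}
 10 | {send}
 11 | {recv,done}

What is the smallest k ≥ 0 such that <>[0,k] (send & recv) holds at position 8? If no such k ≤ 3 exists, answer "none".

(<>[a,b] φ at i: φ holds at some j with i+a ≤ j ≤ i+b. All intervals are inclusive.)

none

Scan j = 8,9,… for (send & recv):
  j=8: fails
  j=9: fails
  j=10: fails
  j=11: fails
No j in [8,11] satisfies it → none.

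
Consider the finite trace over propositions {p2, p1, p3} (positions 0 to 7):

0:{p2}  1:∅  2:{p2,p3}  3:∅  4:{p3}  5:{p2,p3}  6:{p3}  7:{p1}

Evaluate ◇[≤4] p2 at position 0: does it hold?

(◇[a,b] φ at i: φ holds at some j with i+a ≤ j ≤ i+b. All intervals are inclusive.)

Yes

Check p2 at each j in [0,4]:
  j=0: true
  j=1: false
  j=2: true
  j=3: false
  j=4: false
Found at j=0 → formula holds.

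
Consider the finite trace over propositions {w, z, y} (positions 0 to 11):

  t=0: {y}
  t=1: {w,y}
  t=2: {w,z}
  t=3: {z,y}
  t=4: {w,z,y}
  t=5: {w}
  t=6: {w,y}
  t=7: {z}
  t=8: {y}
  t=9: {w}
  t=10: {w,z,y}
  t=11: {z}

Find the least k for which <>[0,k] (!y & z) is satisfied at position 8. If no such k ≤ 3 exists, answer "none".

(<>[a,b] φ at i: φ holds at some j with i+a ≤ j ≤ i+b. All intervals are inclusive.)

3

Scan j = 8,9,… for (!y & z):
  j=8: fails
  j=9: fails
  j=10: fails
  j=11: holds
First hit at j=11, so smallest k = 11-8 = 3.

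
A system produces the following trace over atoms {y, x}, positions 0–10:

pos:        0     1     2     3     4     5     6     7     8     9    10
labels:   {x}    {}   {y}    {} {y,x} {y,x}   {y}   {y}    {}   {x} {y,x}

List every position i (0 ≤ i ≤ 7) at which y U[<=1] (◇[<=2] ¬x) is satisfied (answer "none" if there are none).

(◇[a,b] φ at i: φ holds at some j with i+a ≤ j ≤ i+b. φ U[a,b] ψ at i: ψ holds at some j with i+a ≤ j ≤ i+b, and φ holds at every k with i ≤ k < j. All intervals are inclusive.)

Evaluate at each i in [0,7]:
  i=0: ✓ (rhs at j=0)
  i=1: ✓ (rhs at j=1)
  i=2: ✓ (rhs at j=2)
  i=3: ✓ (rhs at j=3)
  i=4: ✓ (rhs at j=4)
  i=5: ✓ (rhs at j=5)
  i=6: ✓ (rhs at j=6)
  i=7: ✓ (rhs at j=7)

0, 1, 2, 3, 4, 5, 6, 7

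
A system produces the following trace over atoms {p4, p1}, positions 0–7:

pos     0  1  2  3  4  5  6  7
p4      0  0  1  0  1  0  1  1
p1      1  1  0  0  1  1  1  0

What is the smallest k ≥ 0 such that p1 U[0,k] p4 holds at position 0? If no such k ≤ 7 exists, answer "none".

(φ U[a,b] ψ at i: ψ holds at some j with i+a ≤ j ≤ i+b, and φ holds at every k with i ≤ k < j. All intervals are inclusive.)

2

Need earliest j ≥ 0 with p4, and p1 at every k in [0,j-1].
  j=0: rhs fails.
  j=1: rhs fails.
  j=2: rhs holds; lhs holds on [0,1]. k = 2.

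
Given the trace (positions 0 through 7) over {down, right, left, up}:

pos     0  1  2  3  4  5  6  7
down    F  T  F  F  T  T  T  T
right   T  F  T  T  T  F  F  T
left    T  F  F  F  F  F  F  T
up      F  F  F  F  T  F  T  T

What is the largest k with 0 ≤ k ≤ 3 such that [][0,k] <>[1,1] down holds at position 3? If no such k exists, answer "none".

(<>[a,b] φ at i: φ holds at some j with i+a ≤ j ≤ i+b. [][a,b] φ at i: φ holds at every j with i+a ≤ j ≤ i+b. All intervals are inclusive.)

3

<>[1,1] down must hold from j=3 onward; find where it first fails.
  j=3: holds
  j=4: holds
  j=5: holds
  j=6: holds
Holds through j=6; largest k = 3.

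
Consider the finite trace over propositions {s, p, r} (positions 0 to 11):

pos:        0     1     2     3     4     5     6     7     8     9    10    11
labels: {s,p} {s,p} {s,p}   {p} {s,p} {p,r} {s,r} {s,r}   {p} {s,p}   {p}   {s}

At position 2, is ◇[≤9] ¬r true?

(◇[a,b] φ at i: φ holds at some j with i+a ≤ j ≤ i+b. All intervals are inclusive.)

True

Check ¬r at each j in [2,11]:
  j=2: true
  j=3: true
  j=4: true
  j=5: false
  j=6: false
  j=7: false
  j=8: true
  j=9: true
  j=10: true
  j=11: true
Found at j=2 → formula holds.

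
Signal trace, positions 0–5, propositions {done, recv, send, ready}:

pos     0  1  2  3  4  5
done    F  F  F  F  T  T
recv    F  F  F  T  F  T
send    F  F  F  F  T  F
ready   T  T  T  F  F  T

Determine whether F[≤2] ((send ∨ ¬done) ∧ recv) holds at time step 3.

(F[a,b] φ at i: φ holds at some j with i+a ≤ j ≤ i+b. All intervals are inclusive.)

True

Check ((send ∨ ¬done) ∧ recv) at each j in [3,5]:
  j=3: true
  j=4: false
  j=5: false
Found at j=3 → formula holds.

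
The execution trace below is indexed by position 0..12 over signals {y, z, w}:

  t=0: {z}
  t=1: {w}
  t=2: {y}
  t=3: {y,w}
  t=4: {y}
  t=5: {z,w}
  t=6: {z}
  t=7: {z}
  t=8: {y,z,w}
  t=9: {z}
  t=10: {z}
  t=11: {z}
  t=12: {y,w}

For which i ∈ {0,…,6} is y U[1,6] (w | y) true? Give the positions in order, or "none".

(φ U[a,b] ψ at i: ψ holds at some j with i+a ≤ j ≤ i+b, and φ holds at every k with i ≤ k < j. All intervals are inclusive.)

Evaluate at each i in [0,6]:
  i=0: ✗ (lhs fails at k=0 before rhs at j=1)
  i=1: ✗ (lhs fails at k=1 before rhs at j=2)
  i=2: ✓ (rhs at j=3; lhs holds on [2,2])
  i=3: ✓ (rhs at j=4; lhs holds on [3,3])
  i=4: ✓ (rhs at j=5; lhs holds on [4,4])
  i=5: ✗ (lhs fails at k=5 before rhs at j=8)
  i=6: ✗ (lhs fails at k=6 before rhs at j=8)

2, 3, 4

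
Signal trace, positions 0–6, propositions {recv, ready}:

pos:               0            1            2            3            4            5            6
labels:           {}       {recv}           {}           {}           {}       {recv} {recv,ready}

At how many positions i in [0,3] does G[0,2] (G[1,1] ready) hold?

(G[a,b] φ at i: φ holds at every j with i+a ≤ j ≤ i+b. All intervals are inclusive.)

0

Evaluate at each i in [0,3]:
  i=0: ✗ (fails at j=0)
  i=1: ✗ (fails at j=1)
  i=2: ✗ (fails at j=2)
  i=3: ✗ (fails at j=3)
Positions where it holds: {} → 0.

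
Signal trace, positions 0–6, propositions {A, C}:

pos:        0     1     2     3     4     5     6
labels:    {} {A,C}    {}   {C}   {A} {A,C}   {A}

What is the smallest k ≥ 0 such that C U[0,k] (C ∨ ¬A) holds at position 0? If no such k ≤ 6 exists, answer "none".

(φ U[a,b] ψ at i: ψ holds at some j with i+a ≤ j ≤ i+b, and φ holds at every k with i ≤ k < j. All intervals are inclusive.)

0

Need earliest j ≥ 0 with (C ∨ ¬A), and C at every k in [0,j-1].
  j=0: rhs holds (empty prefix). k = 0.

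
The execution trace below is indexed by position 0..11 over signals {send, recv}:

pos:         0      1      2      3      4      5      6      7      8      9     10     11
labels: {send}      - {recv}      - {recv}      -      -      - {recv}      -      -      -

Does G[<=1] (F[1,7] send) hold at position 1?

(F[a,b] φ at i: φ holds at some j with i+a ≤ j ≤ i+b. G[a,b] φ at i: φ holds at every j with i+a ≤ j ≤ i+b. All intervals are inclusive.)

No

Check F[1,7] send at every j in [1,2]:
  j=1: fails (none in [2,8])
  j=2: fails (none in [3,9])
Fails at j=1 → formula fails.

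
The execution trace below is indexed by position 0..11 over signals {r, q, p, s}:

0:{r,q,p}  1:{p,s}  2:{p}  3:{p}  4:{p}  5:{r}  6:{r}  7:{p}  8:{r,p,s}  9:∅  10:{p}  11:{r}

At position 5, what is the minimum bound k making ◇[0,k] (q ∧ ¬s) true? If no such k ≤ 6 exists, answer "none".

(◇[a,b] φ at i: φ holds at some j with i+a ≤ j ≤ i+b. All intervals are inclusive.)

none

Scan j = 5,6,… for (q ∧ ¬s):
  j=5: fails
  j=6: fails
  j=7: fails
  j=8: fails
  j=9: fails
  j=10: fails
  j=11: fails
No j in [5,11] satisfies it → none.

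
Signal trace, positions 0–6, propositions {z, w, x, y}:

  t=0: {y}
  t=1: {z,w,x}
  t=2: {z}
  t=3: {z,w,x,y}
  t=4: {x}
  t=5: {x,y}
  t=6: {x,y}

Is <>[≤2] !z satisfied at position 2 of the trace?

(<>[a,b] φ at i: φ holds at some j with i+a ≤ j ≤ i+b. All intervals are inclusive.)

Check !z at each j in [2,4]:
  j=2: false
  j=3: false
  j=4: true
Found at j=4 → formula holds.

True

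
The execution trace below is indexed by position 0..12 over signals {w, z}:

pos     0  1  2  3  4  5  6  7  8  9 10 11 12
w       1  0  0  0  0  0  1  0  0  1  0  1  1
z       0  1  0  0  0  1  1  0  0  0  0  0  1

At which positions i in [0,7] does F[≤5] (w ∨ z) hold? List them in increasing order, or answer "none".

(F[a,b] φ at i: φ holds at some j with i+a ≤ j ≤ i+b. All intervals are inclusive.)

Evaluate at each i in [0,7]:
  i=0: ✓ (witness j=0)
  i=1: ✓ (witness j=1)
  i=2: ✓ (witness j=5)
  i=3: ✓ (witness j=5)
  i=4: ✓ (witness j=5)
  i=5: ✓ (witness j=5)
  i=6: ✓ (witness j=6)
  i=7: ✓ (witness j=9)

0, 1, 2, 3, 4, 5, 6, 7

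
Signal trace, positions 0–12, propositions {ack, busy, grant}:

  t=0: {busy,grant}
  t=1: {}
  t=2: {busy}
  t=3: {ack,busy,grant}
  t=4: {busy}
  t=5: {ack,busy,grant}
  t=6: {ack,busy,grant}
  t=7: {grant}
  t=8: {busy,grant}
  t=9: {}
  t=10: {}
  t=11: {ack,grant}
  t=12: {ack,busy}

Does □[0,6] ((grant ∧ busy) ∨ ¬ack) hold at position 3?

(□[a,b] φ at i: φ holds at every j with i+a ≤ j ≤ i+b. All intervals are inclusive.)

Check ((grant ∧ busy) ∨ ¬ack) at every j in [3,9]:
  j=3: true
  j=4: true
  j=5: true
  j=6: true
  j=7: true
  j=8: true
  j=9: true
All positions satisfy it → formula holds.

True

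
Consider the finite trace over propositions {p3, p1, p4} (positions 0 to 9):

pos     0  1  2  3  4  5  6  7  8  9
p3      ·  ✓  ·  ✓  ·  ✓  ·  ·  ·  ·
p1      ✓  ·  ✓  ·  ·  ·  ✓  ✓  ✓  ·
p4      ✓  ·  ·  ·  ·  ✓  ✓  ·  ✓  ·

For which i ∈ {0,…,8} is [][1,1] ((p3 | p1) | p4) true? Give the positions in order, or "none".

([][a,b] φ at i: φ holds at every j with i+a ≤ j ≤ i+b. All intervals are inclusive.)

Evaluate at each i in [0,8]:
  i=0: ✓ (all of [1,1])
  i=1: ✓ (all of [2,2])
  i=2: ✓ (all of [3,3])
  i=3: ✗ (fails at j=4)
  i=4: ✓ (all of [5,5])
  i=5: ✓ (all of [6,6])
  i=6: ✓ (all of [7,7])
  i=7: ✓ (all of [8,8])
  i=8: ✗ (fails at j=9)

0, 1, 2, 4, 5, 6, 7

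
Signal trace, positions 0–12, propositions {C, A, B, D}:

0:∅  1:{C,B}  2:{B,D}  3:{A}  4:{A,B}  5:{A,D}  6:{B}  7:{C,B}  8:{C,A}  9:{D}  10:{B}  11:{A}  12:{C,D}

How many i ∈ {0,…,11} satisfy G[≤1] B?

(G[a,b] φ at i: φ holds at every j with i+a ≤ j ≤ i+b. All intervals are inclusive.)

2

Evaluate at each i in [0,11]:
  i=0: ✗ (fails at j=0)
  i=1: ✓ (all of [1,2])
  i=2: ✗ (fails at j=3)
  i=3: ✗ (fails at j=3)
  i=4: ✗ (fails at j=5)
  i=5: ✗ (fails at j=5)
  i=6: ✓ (all of [6,7])
  i=7: ✗ (fails at j=8)
  i=8: ✗ (fails at j=8)
  i=9: ✗ (fails at j=9)
  i=10: ✗ (fails at j=11)
  i=11: ✗ (fails at j=11)
Positions where it holds: {1, 6} → 2.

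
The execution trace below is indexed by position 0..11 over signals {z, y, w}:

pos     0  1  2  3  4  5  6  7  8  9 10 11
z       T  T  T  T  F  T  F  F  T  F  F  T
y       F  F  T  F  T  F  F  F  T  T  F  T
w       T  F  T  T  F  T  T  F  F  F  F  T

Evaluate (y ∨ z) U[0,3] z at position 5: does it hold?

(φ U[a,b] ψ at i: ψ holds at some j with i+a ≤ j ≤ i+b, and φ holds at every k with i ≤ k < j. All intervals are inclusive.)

Need some j in [5,8] with z, and (y ∨ z) at every k in [5,j-1].
  j=5: z holds; no prefix to check → satisfied.

Yes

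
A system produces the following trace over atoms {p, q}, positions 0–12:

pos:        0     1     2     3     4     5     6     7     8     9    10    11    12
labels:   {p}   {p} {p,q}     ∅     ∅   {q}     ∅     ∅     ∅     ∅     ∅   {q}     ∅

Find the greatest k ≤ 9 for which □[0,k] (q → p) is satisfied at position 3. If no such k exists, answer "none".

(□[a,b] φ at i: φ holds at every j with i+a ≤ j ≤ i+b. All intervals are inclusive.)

(q → p) must hold from j=3 onward; find where it first fails.
  j=3: holds
  j=4: holds
  j=5: fails
Holds on [3,4], so largest k = 1.

1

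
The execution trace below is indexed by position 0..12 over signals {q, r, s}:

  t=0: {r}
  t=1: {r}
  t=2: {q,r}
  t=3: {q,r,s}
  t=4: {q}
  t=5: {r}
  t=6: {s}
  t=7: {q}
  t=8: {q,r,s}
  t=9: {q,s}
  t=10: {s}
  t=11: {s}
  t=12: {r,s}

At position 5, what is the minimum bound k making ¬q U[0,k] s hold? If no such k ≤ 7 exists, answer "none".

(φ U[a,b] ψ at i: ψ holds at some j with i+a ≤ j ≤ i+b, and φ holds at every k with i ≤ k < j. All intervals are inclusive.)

1

Need earliest j ≥ 5 with s, and ¬q at every k in [5,j-1].
  j=5: rhs fails.
  j=6: rhs holds; lhs holds on [5,5]. k = 1.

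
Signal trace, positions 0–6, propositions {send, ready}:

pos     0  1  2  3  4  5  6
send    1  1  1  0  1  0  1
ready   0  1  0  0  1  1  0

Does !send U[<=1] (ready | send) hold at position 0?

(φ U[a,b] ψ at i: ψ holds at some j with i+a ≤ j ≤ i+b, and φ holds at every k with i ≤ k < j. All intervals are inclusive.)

Yes

Need some j in [0,1] with (ready | send), and !send at every k in [0,j-1].
  j=0: (ready | send) holds; no prefix to check → satisfied.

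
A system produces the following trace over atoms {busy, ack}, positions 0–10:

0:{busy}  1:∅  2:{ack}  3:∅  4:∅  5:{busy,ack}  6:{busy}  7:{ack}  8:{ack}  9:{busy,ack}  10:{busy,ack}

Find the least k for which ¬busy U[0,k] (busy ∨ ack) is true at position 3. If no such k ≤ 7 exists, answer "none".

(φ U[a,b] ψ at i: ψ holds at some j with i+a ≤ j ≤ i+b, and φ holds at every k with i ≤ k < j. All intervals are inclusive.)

Need earliest j ≥ 3 with (busy ∨ ack), and ¬busy at every k in [3,j-1].
  j=3: rhs fails.
  j=4: rhs fails.
  j=5: rhs holds; lhs holds on [3,4]. k = 2.

2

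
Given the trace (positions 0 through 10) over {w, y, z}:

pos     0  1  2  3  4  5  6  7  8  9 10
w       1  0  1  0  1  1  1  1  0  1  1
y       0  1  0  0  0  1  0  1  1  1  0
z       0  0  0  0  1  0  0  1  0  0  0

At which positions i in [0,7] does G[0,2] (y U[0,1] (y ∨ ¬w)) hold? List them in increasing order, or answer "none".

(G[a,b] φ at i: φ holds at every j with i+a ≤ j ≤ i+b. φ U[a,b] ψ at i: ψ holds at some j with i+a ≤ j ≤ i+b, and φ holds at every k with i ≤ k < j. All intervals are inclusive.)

7

Evaluate at each i in [0,7]:
  i=0: ✗ (fails at j=0)
  i=1: ✗ (fails at j=2)
  i=2: ✗ (fails at j=2)
  i=3: ✗ (fails at j=4)
  i=4: ✗ (fails at j=4)
  i=5: ✗ (fails at j=6)
  i=6: ✗ (fails at j=6)
  i=7: ✓ (all of [7,9])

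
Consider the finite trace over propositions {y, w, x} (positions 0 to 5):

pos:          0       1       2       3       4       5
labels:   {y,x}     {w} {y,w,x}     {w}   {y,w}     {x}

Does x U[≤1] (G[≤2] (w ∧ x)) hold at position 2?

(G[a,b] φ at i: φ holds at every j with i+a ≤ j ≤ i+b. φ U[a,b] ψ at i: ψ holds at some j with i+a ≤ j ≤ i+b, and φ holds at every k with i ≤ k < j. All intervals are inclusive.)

No

Need some j in [2,3] with G[≤2] (w ∧ x), and x at every k in [2,j-1].
  j=2: G[≤2] (w ∧ x) — fails at 3.
  j=3: G[≤2] (w ∧ x) — fails at 3.
No j in the window works → until fails.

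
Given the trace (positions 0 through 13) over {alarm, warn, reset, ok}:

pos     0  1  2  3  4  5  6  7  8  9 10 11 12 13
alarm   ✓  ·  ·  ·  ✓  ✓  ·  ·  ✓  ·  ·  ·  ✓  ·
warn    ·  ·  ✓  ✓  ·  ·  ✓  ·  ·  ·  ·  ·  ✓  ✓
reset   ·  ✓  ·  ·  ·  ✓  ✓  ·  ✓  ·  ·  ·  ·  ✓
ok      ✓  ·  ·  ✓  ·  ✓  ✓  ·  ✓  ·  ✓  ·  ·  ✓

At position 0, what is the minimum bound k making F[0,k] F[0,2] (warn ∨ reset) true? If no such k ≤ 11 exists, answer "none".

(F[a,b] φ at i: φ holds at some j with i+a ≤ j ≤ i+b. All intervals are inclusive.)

Scan j = 0,1,… for F[0,2] (warn ∨ reset):
  j=0: holds
First hit at j=0, so smallest k = 0-0 = 0.

0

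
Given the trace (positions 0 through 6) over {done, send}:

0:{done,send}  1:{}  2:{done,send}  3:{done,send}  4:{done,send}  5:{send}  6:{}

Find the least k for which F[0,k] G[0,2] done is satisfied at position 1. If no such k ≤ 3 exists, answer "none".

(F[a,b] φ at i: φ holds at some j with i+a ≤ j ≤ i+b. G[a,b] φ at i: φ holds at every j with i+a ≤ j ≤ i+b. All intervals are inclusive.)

1

Scan j = 1,2,… for G[0,2] done:
  j=1: fails
  j=2: holds
First hit at j=2, so smallest k = 2-1 = 1.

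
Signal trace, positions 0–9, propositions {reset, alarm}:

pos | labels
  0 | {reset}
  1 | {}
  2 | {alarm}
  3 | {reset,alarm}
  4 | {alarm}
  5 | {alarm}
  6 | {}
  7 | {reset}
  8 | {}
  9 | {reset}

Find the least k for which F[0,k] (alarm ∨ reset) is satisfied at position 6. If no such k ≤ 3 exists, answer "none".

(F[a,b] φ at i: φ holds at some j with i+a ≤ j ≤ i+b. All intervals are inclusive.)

1

Scan j = 6,7,… for (alarm ∨ reset):
  j=6: fails
  j=7: holds
First hit at j=7, so smallest k = 7-6 = 1.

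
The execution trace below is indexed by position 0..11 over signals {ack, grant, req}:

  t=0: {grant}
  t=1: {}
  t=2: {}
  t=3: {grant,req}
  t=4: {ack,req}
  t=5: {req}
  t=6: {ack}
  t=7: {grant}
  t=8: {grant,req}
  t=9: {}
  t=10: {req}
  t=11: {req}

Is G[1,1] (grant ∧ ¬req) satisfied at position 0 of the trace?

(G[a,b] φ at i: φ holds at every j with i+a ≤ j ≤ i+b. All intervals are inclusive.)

No

Check (grant ∧ ¬req) at every j in [1,1]:
  j=1: false
Fails at j=1 → formula fails.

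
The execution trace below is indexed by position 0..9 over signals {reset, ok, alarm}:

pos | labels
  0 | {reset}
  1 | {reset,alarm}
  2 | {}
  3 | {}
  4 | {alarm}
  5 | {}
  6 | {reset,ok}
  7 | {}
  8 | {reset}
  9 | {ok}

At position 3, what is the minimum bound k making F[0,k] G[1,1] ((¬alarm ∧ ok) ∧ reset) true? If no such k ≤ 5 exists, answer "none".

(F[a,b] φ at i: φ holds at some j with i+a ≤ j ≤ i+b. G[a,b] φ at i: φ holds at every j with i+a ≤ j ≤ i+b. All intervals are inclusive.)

Scan j = 3,4,… for G[1,1] ((¬alarm ∧ ok) ∧ reset):
  j=3: fails
  j=4: fails
  j=5: holds
First hit at j=5, so smallest k = 5-3 = 2.

2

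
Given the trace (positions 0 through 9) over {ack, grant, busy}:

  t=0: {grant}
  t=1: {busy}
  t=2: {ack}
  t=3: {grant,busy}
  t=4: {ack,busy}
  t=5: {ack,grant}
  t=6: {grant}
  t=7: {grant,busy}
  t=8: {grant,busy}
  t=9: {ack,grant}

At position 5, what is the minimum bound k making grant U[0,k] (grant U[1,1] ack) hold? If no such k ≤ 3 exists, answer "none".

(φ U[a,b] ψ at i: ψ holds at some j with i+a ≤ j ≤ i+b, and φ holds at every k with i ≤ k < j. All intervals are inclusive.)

3

Need earliest j ≥ 5 with (grant U[1,1] ack), and grant at every k in [5,j-1].
  j=5: rhs fails.
  j=6: rhs fails.
  j=7: rhs fails.
  j=8: rhs holds; lhs holds on [5,7]. k = 3.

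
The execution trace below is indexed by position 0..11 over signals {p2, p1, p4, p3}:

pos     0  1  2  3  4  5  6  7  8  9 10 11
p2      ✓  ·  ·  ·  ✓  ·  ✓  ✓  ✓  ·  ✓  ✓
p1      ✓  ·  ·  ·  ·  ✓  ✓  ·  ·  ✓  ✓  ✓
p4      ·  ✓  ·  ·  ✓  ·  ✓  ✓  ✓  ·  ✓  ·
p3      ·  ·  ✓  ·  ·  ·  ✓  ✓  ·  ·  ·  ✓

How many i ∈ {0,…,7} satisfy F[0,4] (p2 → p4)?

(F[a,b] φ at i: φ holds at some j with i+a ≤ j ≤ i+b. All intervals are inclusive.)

Evaluate at each i in [0,7]:
  i=0: ✓ (witness j=1)
  i=1: ✓ (witness j=1)
  i=2: ✓ (witness j=2)
  i=3: ✓ (witness j=3)
  i=4: ✓ (witness j=4)
  i=5: ✓ (witness j=5)
  i=6: ✓ (witness j=6)
  i=7: ✓ (witness j=7)
Positions where it holds: {0, 1, 2, 3, 4, 5, 6, 7} → 8.

8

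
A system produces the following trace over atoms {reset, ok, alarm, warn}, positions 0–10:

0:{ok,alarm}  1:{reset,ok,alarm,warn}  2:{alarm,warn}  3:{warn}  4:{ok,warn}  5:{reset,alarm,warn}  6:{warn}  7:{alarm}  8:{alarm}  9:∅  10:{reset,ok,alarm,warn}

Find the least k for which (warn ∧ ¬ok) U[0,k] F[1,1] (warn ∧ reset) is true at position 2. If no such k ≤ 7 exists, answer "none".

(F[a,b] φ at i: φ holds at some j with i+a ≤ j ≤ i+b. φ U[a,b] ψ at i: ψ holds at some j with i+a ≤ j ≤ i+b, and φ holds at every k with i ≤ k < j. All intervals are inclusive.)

Need earliest j ≥ 2 with F[1,1] (warn ∧ reset), and (warn ∧ ¬ok) at every k in [2,j-1].
  j=2: rhs fails.
  j=3: rhs fails.
  j=4: rhs holds; lhs holds on [2,3]. k = 2.

2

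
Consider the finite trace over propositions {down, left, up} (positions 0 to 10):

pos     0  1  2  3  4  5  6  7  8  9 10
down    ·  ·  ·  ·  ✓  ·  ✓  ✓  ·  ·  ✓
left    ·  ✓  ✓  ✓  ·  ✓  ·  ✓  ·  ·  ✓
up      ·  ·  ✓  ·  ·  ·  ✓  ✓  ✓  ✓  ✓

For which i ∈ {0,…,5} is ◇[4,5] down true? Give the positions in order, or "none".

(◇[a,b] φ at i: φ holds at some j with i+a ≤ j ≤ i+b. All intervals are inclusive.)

0, 1, 2, 3, 5

Evaluate at each i in [0,5]:
  i=0: ✓ (witness j=4)
  i=1: ✓ (witness j=6)
  i=2: ✓ (witness j=6)
  i=3: ✓ (witness j=7)
  i=4: ✗ (none in [8,9])
  i=5: ✓ (witness j=10)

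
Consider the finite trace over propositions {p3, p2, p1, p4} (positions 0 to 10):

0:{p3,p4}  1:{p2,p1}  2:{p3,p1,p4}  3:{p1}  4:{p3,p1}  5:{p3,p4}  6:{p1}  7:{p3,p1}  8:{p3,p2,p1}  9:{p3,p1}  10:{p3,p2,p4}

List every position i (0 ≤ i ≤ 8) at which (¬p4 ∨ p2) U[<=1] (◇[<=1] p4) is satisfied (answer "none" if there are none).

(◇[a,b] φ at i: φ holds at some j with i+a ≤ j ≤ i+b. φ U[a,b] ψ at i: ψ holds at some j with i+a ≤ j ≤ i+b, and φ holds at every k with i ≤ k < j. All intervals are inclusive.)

0, 1, 2, 3, 4, 5, 8

Evaluate at each i in [0,8]:
  i=0: ✓ (rhs at j=0)
  i=1: ✓ (rhs at j=1)
  i=2: ✓ (rhs at j=2)
  i=3: ✓ (rhs at j=4; lhs holds on [3,3])
  i=4: ✓ (rhs at j=4)
  i=5: ✓ (rhs at j=5)
  i=6: ✗ (no rhs in [6,7])
  i=7: ✗ (no rhs in [7,8])
  i=8: ✓ (rhs at j=9; lhs holds on [8,8])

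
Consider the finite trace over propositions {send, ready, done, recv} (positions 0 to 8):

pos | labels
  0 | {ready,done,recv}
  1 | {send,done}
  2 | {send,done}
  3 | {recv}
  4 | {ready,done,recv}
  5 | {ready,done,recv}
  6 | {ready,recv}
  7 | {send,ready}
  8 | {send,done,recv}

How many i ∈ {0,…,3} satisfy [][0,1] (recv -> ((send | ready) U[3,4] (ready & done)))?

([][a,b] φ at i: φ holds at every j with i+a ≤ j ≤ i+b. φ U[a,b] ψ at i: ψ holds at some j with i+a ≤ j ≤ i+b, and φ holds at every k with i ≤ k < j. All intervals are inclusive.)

Evaluate at each i in [0,3]:
  i=0: ✗ (fails at j=0)
  i=1: ✓ (all of [1,2])
  i=2: ✗ (fails at j=3)
  i=3: ✗ (fails at j=3)
Positions where it holds: {1} → 1.

1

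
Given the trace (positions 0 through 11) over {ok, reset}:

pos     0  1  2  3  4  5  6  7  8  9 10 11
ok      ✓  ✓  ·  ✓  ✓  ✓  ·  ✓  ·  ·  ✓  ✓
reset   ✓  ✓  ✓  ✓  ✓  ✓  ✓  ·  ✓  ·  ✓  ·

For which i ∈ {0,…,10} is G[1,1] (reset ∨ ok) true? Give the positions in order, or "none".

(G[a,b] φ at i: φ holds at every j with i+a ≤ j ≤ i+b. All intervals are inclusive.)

0, 1, 2, 3, 4, 5, 6, 7, 9, 10

Evaluate at each i in [0,10]:
  i=0: ✓ (all of [1,1])
  i=1: ✓ (all of [2,2])
  i=2: ✓ (all of [3,3])
  i=3: ✓ (all of [4,4])
  i=4: ✓ (all of [5,5])
  i=5: ✓ (all of [6,6])
  i=6: ✓ (all of [7,7])
  i=7: ✓ (all of [8,8])
  i=8: ✗ (fails at j=9)
  i=9: ✓ (all of [10,10])
  i=10: ✓ (all of [11,11])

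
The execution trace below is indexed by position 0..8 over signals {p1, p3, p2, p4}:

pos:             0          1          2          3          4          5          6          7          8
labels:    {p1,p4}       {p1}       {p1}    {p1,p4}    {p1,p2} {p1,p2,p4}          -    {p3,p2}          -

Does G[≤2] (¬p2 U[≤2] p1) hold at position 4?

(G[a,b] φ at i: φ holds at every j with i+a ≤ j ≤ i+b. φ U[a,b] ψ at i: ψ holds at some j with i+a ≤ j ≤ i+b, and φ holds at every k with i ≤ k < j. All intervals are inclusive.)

Does not hold

Check (¬p2 U[≤2] p1) at every j in [4,6]:
  j=4: holds
  j=5: holds
  j=6: fails
Fails at j=6 → formula fails.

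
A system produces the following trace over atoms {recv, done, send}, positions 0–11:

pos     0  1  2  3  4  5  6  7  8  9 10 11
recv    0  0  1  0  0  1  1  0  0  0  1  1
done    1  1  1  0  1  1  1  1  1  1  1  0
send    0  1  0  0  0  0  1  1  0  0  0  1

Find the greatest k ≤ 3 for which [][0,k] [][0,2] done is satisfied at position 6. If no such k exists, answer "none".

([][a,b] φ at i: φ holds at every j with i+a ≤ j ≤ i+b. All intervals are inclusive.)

[][0,2] done must hold from j=6 onward; find where it first fails.
  j=6: holds
  j=7: holds
  j=8: holds
  j=9: fails
Holds on [6,8], so largest k = 2.

2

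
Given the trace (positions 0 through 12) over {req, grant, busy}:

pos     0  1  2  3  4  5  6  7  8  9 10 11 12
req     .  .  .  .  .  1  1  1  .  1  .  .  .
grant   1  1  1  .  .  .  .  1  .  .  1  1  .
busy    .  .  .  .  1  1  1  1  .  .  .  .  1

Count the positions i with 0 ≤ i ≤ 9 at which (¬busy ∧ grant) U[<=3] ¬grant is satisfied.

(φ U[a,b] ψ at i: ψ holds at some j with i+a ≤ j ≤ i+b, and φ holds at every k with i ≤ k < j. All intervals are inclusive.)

Evaluate at each i in [0,9]:
  i=0: ✓ (rhs at j=3; lhs holds on [0,2])
  i=1: ✓ (rhs at j=3; lhs holds on [1,2])
  i=2: ✓ (rhs at j=3; lhs holds on [2,2])
  i=3: ✓ (rhs at j=3)
  i=4: ✓ (rhs at j=4)
  i=5: ✓ (rhs at j=5)
  i=6: ✓ (rhs at j=6)
  i=7: ✗ (lhs fails at k=7 before rhs at j=8)
  i=8: ✓ (rhs at j=8)
  i=9: ✓ (rhs at j=9)
Positions where it holds: {0, 1, 2, 3, 4, 5, 6, 8, 9} → 9.

9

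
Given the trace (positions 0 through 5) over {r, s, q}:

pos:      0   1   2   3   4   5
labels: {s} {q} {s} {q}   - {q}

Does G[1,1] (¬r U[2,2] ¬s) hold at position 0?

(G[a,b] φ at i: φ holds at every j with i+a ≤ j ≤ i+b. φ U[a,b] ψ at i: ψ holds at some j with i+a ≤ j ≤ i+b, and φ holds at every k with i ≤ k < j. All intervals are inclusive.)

Holds

Check (¬r U[2,2] ¬s) at every j in [1,1]:
  j=1: holds
All positions satisfy it → formula holds.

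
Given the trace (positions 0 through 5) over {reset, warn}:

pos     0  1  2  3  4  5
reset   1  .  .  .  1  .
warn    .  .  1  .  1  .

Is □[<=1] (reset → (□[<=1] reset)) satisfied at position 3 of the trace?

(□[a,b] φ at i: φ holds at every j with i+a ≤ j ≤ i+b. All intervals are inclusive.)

False

Check (reset → (□[<=1] reset)) at every j in [3,4]:
  j=3: antecedent false → ✓
  j=4: antecedent true; consequent fails at 5 → ✗
Fails at j=4 → formula fails.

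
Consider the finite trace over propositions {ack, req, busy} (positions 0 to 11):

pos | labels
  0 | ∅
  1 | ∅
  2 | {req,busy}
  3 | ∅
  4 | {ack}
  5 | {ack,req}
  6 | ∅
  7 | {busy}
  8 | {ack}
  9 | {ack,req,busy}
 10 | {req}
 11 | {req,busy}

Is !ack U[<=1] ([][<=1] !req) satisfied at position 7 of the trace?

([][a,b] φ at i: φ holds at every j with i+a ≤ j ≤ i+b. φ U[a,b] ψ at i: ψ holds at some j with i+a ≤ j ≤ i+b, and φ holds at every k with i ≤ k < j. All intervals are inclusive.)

Need some j in [7,8] with [][<=1] !req, and !ack at every k in [7,j-1].
  j=7: [][<=1] !req holds; no prefix to check → satisfied.

True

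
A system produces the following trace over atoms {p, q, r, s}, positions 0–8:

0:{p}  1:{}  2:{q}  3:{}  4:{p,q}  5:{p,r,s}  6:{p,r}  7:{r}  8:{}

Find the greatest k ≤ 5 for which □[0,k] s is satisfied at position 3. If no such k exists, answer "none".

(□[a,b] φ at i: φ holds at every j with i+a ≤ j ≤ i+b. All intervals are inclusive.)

s must hold from j=3 onward; find where it first fails.
  j=3: fails → no k works.

none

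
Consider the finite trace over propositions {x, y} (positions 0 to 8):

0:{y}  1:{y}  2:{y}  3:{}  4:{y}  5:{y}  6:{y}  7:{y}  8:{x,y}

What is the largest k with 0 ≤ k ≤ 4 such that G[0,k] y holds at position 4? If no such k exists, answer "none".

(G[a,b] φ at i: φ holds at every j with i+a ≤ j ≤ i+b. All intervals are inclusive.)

y must hold from j=4 onward; find where it first fails.
  j=4: holds
  j=5: holds
  j=6: holds
  j=7: holds
  j=8: holds
Holds through j=8; largest k = 4.

4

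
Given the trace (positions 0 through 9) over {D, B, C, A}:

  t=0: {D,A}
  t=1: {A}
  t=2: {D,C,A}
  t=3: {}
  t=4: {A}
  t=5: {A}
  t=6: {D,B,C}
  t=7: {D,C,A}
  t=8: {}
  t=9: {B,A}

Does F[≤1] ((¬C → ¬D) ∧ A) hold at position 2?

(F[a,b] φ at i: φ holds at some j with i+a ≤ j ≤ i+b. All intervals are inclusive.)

Yes

Check ((¬C → ¬D) ∧ A) at each j in [2,3]:
  j=2: true
  j=3: false
Found at j=2 → formula holds.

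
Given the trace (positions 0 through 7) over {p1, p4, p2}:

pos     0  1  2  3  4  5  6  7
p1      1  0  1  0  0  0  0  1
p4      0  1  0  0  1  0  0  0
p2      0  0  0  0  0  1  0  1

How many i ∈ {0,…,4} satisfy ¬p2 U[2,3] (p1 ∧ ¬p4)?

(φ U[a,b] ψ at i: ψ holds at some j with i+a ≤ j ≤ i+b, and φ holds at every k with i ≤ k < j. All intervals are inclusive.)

1

Evaluate at each i in [0,4]:
  i=0: ✓ (rhs at j=2; lhs holds on [0,1])
  i=1: ✗ (no rhs in [3,4])
  i=2: ✗ (no rhs in [4,5])
  i=3: ✗ (no rhs in [5,6])
  i=4: ✗ (lhs fails at k=5 before rhs at j=7)
Positions where it holds: {0} → 1.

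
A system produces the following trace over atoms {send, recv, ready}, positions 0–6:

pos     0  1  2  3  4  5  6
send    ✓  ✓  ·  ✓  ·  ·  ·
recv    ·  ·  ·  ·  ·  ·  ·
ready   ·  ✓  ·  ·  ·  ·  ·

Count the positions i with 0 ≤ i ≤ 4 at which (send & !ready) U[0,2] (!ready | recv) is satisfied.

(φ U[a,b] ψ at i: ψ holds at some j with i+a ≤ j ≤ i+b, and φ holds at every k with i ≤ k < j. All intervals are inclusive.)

Evaluate at each i in [0,4]:
  i=0: ✓ (rhs at j=0)
  i=1: ✗ (lhs fails at k=1 before rhs at j=2)
  i=2: ✓ (rhs at j=2)
  i=3: ✓ (rhs at j=3)
  i=4: ✓ (rhs at j=4)
Positions where it holds: {0, 2, 3, 4} → 4.

4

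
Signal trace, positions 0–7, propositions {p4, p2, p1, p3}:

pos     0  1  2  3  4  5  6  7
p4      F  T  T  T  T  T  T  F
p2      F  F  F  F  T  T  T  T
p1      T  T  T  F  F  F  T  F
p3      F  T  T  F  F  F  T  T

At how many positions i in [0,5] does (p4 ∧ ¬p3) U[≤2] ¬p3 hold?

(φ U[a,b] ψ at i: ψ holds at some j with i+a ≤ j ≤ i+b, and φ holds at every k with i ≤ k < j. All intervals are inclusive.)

Evaluate at each i in [0,5]:
  i=0: ✓ (rhs at j=0)
  i=1: ✗ (lhs fails at k=1 before rhs at j=3)
  i=2: ✗ (lhs fails at k=2 before rhs at j=3)
  i=3: ✓ (rhs at j=3)
  i=4: ✓ (rhs at j=4)
  i=5: ✓ (rhs at j=5)
Positions where it holds: {0, 3, 4, 5} → 4.

4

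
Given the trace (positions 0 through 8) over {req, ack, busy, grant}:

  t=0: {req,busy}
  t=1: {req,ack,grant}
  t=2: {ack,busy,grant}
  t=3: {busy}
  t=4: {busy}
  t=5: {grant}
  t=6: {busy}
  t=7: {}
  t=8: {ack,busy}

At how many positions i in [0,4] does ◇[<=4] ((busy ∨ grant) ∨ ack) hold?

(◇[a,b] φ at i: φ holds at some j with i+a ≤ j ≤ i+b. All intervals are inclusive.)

5

Evaluate at each i in [0,4]:
  i=0: ✓ (witness j=0)
  i=1: ✓ (witness j=1)
  i=2: ✓ (witness j=2)
  i=3: ✓ (witness j=3)
  i=4: ✓ (witness j=4)
Positions where it holds: {0, 1, 2, 3, 4} → 5.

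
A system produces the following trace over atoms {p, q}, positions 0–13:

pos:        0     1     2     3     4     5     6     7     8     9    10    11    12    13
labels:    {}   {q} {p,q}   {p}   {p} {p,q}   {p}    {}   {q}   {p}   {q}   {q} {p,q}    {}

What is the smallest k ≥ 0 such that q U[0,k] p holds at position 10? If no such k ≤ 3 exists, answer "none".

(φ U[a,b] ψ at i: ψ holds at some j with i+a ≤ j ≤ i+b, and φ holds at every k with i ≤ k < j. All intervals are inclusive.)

Need earliest j ≥ 10 with p, and q at every k in [10,j-1].
  j=10: rhs fails.
  j=11: rhs fails.
  j=12: rhs holds; lhs holds on [10,11]. k = 2.

2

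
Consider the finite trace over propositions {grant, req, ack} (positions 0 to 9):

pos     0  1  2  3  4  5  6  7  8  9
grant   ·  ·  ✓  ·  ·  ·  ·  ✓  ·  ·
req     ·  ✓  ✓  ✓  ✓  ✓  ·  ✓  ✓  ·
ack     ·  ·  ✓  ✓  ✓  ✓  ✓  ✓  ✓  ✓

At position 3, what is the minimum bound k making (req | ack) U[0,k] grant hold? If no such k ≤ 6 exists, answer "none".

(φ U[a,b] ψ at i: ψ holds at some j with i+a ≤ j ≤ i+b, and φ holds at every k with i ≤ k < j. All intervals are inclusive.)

Need earliest j ≥ 3 with grant, and (req | ack) at every k in [3,j-1].
  j=3: rhs fails.
  j=4: rhs fails.
  j=5: rhs fails.
  j=6: rhs fails.
  j=7: rhs holds; lhs holds on [3,6]. k = 4.

4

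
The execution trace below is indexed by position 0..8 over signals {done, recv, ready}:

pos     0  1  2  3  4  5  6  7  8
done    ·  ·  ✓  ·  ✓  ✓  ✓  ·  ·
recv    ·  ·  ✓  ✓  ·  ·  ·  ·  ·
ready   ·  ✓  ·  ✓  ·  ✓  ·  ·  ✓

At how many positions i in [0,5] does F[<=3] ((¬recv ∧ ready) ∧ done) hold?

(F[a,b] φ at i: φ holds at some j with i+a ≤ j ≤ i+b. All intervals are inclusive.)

Evaluate at each i in [0,5]:
  i=0: ✗ (none in [0,3])
  i=1: ✗ (none in [1,4])
  i=2: ✓ (witness j=5)
  i=3: ✓ (witness j=5)
  i=4: ✓ (witness j=5)
  i=5: ✓ (witness j=5)
Positions where it holds: {2, 3, 4, 5} → 4.

4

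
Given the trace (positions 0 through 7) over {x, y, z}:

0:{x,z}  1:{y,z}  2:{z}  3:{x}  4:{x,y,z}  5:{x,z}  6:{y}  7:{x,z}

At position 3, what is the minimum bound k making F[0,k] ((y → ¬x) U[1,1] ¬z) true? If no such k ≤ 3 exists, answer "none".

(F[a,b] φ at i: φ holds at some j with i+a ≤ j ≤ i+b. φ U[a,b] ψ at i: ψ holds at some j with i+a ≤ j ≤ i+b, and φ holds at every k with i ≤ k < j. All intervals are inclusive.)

2

Scan j = 3,4,… for ((y → ¬x) U[1,1] ¬z):
  j=3: fails
  j=4: fails
  j=5: holds
First hit at j=5, so smallest k = 5-3 = 2.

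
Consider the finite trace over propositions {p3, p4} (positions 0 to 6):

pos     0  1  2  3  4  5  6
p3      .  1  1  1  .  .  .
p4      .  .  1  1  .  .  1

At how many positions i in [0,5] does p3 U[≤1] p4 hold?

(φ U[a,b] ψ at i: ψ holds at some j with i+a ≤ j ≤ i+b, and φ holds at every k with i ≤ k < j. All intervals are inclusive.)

3

Evaluate at each i in [0,5]:
  i=0: ✗ (no rhs in [0,1])
  i=1: ✓ (rhs at j=2; lhs holds on [1,1])
  i=2: ✓ (rhs at j=2)
  i=3: ✓ (rhs at j=3)
  i=4: ✗ (no rhs in [4,5])
  i=5: ✗ (lhs fails at k=5 before rhs at j=6)
Positions where it holds: {1, 2, 3} → 3.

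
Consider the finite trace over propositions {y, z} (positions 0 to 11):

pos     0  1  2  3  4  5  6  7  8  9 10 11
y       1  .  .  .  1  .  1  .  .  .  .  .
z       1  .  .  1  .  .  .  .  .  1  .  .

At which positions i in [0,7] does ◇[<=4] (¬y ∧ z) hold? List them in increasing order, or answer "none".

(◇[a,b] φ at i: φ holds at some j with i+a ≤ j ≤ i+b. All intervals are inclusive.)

0, 1, 2, 3, 5, 6, 7

Evaluate at each i in [0,7]:
  i=0: ✓ (witness j=3)
  i=1: ✓ (witness j=3)
  i=2: ✓ (witness j=3)
  i=3: ✓ (witness j=3)
  i=4: ✗ (none in [4,8])
  i=5: ✓ (witness j=9)
  i=6: ✓ (witness j=9)
  i=7: ✓ (witness j=9)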